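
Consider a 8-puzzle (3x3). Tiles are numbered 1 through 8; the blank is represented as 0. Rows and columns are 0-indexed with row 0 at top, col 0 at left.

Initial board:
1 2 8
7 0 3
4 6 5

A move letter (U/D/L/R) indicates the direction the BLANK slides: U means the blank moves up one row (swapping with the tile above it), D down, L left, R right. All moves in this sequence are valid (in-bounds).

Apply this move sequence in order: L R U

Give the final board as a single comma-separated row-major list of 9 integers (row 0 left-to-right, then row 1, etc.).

Answer: 1, 0, 8, 7, 2, 3, 4, 6, 5

Derivation:
After move 1 (L):
1 2 8
0 7 3
4 6 5

After move 2 (R):
1 2 8
7 0 3
4 6 5

After move 3 (U):
1 0 8
7 2 3
4 6 5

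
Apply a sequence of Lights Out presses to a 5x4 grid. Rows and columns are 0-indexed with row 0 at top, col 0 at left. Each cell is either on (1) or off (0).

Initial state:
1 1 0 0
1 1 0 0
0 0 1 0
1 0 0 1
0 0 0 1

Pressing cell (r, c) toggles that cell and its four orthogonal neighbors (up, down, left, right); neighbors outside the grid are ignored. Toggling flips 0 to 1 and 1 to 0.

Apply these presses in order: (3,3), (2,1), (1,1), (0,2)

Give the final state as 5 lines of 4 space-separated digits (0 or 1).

Answer: 1 1 1 1
0 1 0 0
1 0 0 1
1 1 1 0
0 0 0 0

Derivation:
After press 1 at (3,3):
1 1 0 0
1 1 0 0
0 0 1 1
1 0 1 0
0 0 0 0

After press 2 at (2,1):
1 1 0 0
1 0 0 0
1 1 0 1
1 1 1 0
0 0 0 0

After press 3 at (1,1):
1 0 0 0
0 1 1 0
1 0 0 1
1 1 1 0
0 0 0 0

After press 4 at (0,2):
1 1 1 1
0 1 0 0
1 0 0 1
1 1 1 0
0 0 0 0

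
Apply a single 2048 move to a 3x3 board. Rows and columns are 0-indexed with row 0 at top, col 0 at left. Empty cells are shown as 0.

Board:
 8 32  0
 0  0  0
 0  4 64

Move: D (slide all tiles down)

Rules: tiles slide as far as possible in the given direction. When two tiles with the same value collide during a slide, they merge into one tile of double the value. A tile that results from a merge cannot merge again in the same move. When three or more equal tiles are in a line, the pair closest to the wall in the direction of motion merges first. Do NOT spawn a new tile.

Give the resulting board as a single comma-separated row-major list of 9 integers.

Answer: 0, 0, 0, 0, 32, 0, 8, 4, 64

Derivation:
Slide down:
col 0: [8, 0, 0] -> [0, 0, 8]
col 1: [32, 0, 4] -> [0, 32, 4]
col 2: [0, 0, 64] -> [0, 0, 64]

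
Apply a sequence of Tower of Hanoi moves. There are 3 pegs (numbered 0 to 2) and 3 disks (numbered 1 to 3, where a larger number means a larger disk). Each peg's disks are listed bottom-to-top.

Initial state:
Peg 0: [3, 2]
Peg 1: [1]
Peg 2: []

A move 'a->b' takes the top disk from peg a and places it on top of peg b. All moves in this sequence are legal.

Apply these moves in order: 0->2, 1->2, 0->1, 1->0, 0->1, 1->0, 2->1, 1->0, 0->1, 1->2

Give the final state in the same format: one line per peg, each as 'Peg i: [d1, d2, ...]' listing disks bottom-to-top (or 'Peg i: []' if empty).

After move 1 (0->2):
Peg 0: [3]
Peg 1: [1]
Peg 2: [2]

After move 2 (1->2):
Peg 0: [3]
Peg 1: []
Peg 2: [2, 1]

After move 3 (0->1):
Peg 0: []
Peg 1: [3]
Peg 2: [2, 1]

After move 4 (1->0):
Peg 0: [3]
Peg 1: []
Peg 2: [2, 1]

After move 5 (0->1):
Peg 0: []
Peg 1: [3]
Peg 2: [2, 1]

After move 6 (1->0):
Peg 0: [3]
Peg 1: []
Peg 2: [2, 1]

After move 7 (2->1):
Peg 0: [3]
Peg 1: [1]
Peg 2: [2]

After move 8 (1->0):
Peg 0: [3, 1]
Peg 1: []
Peg 2: [2]

After move 9 (0->1):
Peg 0: [3]
Peg 1: [1]
Peg 2: [2]

After move 10 (1->2):
Peg 0: [3]
Peg 1: []
Peg 2: [2, 1]

Answer: Peg 0: [3]
Peg 1: []
Peg 2: [2, 1]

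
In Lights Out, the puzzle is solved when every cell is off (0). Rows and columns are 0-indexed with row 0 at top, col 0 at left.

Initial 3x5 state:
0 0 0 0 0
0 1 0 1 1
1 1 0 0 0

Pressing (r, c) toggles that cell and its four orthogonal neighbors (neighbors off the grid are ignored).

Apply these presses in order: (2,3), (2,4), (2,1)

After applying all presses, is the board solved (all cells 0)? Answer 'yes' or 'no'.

After press 1 at (2,3):
0 0 0 0 0
0 1 0 0 1
1 1 1 1 1

After press 2 at (2,4):
0 0 0 0 0
0 1 0 0 0
1 1 1 0 0

After press 3 at (2,1):
0 0 0 0 0
0 0 0 0 0
0 0 0 0 0

Lights still on: 0

Answer: yes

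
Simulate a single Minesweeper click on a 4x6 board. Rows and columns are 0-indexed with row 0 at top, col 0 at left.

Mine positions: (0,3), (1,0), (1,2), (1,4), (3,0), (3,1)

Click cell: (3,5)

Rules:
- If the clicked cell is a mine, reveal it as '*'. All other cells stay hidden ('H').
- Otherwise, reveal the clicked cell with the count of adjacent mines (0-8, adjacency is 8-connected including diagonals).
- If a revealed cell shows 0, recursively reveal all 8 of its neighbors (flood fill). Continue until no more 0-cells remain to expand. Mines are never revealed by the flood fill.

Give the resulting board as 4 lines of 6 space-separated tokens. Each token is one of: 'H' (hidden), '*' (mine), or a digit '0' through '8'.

H H H H H H
H H H H H H
H H 2 2 1 1
H H 1 0 0 0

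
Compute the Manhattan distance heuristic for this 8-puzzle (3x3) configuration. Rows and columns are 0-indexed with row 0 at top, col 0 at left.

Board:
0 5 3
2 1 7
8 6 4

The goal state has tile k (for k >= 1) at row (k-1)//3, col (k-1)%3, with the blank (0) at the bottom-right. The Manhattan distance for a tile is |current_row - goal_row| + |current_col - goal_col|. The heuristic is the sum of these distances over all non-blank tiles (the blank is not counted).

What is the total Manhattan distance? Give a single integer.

Answer: 14

Derivation:
Tile 5: at (0,1), goal (1,1), distance |0-1|+|1-1| = 1
Tile 3: at (0,2), goal (0,2), distance |0-0|+|2-2| = 0
Tile 2: at (1,0), goal (0,1), distance |1-0|+|0-1| = 2
Tile 1: at (1,1), goal (0,0), distance |1-0|+|1-0| = 2
Tile 7: at (1,2), goal (2,0), distance |1-2|+|2-0| = 3
Tile 8: at (2,0), goal (2,1), distance |2-2|+|0-1| = 1
Tile 6: at (2,1), goal (1,2), distance |2-1|+|1-2| = 2
Tile 4: at (2,2), goal (1,0), distance |2-1|+|2-0| = 3
Sum: 1 + 0 + 2 + 2 + 3 + 1 + 2 + 3 = 14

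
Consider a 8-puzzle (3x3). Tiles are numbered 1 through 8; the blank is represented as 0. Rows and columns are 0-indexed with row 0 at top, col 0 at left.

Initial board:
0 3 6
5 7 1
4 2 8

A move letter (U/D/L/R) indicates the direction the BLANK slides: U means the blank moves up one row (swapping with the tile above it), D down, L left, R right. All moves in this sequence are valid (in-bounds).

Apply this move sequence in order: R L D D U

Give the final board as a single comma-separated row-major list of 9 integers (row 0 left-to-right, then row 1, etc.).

Answer: 5, 3, 6, 0, 7, 1, 4, 2, 8

Derivation:
After move 1 (R):
3 0 6
5 7 1
4 2 8

After move 2 (L):
0 3 6
5 7 1
4 2 8

After move 3 (D):
5 3 6
0 7 1
4 2 8

After move 4 (D):
5 3 6
4 7 1
0 2 8

After move 5 (U):
5 3 6
0 7 1
4 2 8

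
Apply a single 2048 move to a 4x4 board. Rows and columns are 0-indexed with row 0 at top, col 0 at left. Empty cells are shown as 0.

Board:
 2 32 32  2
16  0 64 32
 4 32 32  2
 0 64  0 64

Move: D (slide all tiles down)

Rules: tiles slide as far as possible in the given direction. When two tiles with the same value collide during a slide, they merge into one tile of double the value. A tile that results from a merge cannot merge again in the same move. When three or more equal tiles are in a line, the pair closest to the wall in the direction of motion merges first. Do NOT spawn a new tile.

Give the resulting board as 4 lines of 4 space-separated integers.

Slide down:
col 0: [2, 16, 4, 0] -> [0, 2, 16, 4]
col 1: [32, 0, 32, 64] -> [0, 0, 64, 64]
col 2: [32, 64, 32, 0] -> [0, 32, 64, 32]
col 3: [2, 32, 2, 64] -> [2, 32, 2, 64]

Answer:  0  0  0  2
 2  0 32 32
16 64 64  2
 4 64 32 64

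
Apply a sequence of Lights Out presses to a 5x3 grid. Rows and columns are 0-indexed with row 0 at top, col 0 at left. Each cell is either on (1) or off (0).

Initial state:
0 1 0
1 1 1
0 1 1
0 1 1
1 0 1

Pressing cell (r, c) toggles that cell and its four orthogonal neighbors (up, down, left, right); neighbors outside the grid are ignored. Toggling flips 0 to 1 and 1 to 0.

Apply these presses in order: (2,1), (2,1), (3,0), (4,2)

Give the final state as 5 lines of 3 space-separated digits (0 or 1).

Answer: 0 1 0
1 1 1
1 1 1
1 0 0
0 1 0

Derivation:
After press 1 at (2,1):
0 1 0
1 0 1
1 0 0
0 0 1
1 0 1

After press 2 at (2,1):
0 1 0
1 1 1
0 1 1
0 1 1
1 0 1

After press 3 at (3,0):
0 1 0
1 1 1
1 1 1
1 0 1
0 0 1

After press 4 at (4,2):
0 1 0
1 1 1
1 1 1
1 0 0
0 1 0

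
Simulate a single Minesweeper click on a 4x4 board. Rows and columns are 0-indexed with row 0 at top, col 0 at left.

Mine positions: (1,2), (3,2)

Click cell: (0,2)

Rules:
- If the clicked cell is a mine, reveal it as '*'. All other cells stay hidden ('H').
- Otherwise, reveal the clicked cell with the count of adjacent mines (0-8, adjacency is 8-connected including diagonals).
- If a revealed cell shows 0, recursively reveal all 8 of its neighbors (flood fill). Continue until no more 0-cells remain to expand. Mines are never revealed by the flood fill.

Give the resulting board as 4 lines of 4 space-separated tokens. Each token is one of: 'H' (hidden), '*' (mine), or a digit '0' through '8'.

H H 1 H
H H H H
H H H H
H H H H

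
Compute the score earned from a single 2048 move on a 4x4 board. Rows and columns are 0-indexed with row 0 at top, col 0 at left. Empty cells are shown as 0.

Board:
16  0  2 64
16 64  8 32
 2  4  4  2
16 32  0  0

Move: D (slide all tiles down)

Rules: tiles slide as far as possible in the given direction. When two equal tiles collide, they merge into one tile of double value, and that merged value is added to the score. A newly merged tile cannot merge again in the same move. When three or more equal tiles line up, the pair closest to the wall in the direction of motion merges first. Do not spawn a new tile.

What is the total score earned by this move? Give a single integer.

Answer: 32

Derivation:
Slide down:
col 0: [16, 16, 2, 16] -> [0, 32, 2, 16]  score +32 (running 32)
col 1: [0, 64, 4, 32] -> [0, 64, 4, 32]  score +0 (running 32)
col 2: [2, 8, 4, 0] -> [0, 2, 8, 4]  score +0 (running 32)
col 3: [64, 32, 2, 0] -> [0, 64, 32, 2]  score +0 (running 32)
Board after move:
 0  0  0  0
32 64  2 64
 2  4  8 32
16 32  4  2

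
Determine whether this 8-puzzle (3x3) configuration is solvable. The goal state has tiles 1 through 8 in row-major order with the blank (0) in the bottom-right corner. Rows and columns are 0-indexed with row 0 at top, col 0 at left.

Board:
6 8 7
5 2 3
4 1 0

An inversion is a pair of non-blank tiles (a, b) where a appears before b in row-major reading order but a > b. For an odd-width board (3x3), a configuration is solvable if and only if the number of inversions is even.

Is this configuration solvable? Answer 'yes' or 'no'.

Answer: no

Derivation:
Inversions (pairs i<j in row-major order where tile[i] > tile[j] > 0): 23
23 is odd, so the puzzle is not solvable.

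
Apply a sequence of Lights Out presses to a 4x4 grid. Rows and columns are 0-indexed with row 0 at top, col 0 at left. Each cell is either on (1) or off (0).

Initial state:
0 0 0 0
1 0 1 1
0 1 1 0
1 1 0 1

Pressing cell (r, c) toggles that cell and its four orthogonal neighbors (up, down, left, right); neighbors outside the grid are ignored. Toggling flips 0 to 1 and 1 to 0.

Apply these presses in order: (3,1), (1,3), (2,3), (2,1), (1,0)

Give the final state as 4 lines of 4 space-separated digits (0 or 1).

After press 1 at (3,1):
0 0 0 0
1 0 1 1
0 0 1 0
0 0 1 1

After press 2 at (1,3):
0 0 0 1
1 0 0 0
0 0 1 1
0 0 1 1

After press 3 at (2,3):
0 0 0 1
1 0 0 1
0 0 0 0
0 0 1 0

After press 4 at (2,1):
0 0 0 1
1 1 0 1
1 1 1 0
0 1 1 0

After press 5 at (1,0):
1 0 0 1
0 0 0 1
0 1 1 0
0 1 1 0

Answer: 1 0 0 1
0 0 0 1
0 1 1 0
0 1 1 0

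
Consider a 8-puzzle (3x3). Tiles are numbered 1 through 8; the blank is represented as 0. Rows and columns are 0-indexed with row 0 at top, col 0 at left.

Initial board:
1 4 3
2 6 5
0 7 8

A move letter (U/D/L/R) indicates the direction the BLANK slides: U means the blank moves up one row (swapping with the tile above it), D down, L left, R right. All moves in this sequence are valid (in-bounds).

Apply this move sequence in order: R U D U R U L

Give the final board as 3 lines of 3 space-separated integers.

Answer: 1 0 4
2 5 3
7 6 8

Derivation:
After move 1 (R):
1 4 3
2 6 5
7 0 8

After move 2 (U):
1 4 3
2 0 5
7 6 8

After move 3 (D):
1 4 3
2 6 5
7 0 8

After move 4 (U):
1 4 3
2 0 5
7 6 8

After move 5 (R):
1 4 3
2 5 0
7 6 8

After move 6 (U):
1 4 0
2 5 3
7 6 8

After move 7 (L):
1 0 4
2 5 3
7 6 8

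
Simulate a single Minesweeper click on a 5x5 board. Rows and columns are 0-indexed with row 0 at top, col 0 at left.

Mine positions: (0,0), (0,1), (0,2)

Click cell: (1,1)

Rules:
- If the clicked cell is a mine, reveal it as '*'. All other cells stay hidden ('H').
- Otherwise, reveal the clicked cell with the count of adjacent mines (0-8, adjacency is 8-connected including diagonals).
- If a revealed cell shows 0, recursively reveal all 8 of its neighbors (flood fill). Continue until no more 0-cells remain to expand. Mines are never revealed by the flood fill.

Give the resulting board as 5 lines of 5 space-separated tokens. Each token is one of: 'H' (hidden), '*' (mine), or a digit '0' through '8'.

H H H H H
H 3 H H H
H H H H H
H H H H H
H H H H H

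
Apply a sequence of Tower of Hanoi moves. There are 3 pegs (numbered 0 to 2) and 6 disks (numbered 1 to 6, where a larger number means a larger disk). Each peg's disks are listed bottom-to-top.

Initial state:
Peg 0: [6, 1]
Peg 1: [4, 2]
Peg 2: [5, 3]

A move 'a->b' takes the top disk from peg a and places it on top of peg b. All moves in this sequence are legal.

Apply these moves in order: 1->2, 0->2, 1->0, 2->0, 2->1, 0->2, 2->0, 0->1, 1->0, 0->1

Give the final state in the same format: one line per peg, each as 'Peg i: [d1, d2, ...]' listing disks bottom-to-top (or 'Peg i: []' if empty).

Answer: Peg 0: [6, 4]
Peg 1: [2, 1]
Peg 2: [5, 3]

Derivation:
After move 1 (1->2):
Peg 0: [6, 1]
Peg 1: [4]
Peg 2: [5, 3, 2]

After move 2 (0->2):
Peg 0: [6]
Peg 1: [4]
Peg 2: [5, 3, 2, 1]

After move 3 (1->0):
Peg 0: [6, 4]
Peg 1: []
Peg 2: [5, 3, 2, 1]

After move 4 (2->0):
Peg 0: [6, 4, 1]
Peg 1: []
Peg 2: [5, 3, 2]

After move 5 (2->1):
Peg 0: [6, 4, 1]
Peg 1: [2]
Peg 2: [5, 3]

After move 6 (0->2):
Peg 0: [6, 4]
Peg 1: [2]
Peg 2: [5, 3, 1]

After move 7 (2->0):
Peg 0: [6, 4, 1]
Peg 1: [2]
Peg 2: [5, 3]

After move 8 (0->1):
Peg 0: [6, 4]
Peg 1: [2, 1]
Peg 2: [5, 3]

After move 9 (1->0):
Peg 0: [6, 4, 1]
Peg 1: [2]
Peg 2: [5, 3]

After move 10 (0->1):
Peg 0: [6, 4]
Peg 1: [2, 1]
Peg 2: [5, 3]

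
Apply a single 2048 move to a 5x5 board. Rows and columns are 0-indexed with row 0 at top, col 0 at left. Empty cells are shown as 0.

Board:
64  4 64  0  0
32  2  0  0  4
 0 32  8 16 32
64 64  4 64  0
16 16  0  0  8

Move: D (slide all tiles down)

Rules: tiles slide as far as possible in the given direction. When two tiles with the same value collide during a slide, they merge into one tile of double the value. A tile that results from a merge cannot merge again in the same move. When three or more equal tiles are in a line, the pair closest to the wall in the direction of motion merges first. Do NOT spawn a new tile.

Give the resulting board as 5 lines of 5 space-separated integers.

Answer:  0  4  0  0  0
64  2  0  0  0
32 32 64  0  4
64 64  8 16 32
16 16  4 64  8

Derivation:
Slide down:
col 0: [64, 32, 0, 64, 16] -> [0, 64, 32, 64, 16]
col 1: [4, 2, 32, 64, 16] -> [4, 2, 32, 64, 16]
col 2: [64, 0, 8, 4, 0] -> [0, 0, 64, 8, 4]
col 3: [0, 0, 16, 64, 0] -> [0, 0, 0, 16, 64]
col 4: [0, 4, 32, 0, 8] -> [0, 0, 4, 32, 8]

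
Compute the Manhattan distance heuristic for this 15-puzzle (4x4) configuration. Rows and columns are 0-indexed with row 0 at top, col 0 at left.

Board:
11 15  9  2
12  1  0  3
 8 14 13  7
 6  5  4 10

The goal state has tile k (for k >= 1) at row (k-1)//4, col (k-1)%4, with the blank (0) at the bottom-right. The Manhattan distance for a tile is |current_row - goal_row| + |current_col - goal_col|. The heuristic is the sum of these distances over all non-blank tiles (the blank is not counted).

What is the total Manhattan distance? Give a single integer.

Tile 11: at (0,0), goal (2,2), distance |0-2|+|0-2| = 4
Tile 15: at (0,1), goal (3,2), distance |0-3|+|1-2| = 4
Tile 9: at (0,2), goal (2,0), distance |0-2|+|2-0| = 4
Tile 2: at (0,3), goal (0,1), distance |0-0|+|3-1| = 2
Tile 12: at (1,0), goal (2,3), distance |1-2|+|0-3| = 4
Tile 1: at (1,1), goal (0,0), distance |1-0|+|1-0| = 2
Tile 3: at (1,3), goal (0,2), distance |1-0|+|3-2| = 2
Tile 8: at (2,0), goal (1,3), distance |2-1|+|0-3| = 4
Tile 14: at (2,1), goal (3,1), distance |2-3|+|1-1| = 1
Tile 13: at (2,2), goal (3,0), distance |2-3|+|2-0| = 3
Tile 7: at (2,3), goal (1,2), distance |2-1|+|3-2| = 2
Tile 6: at (3,0), goal (1,1), distance |3-1|+|0-1| = 3
Tile 5: at (3,1), goal (1,0), distance |3-1|+|1-0| = 3
Tile 4: at (3,2), goal (0,3), distance |3-0|+|2-3| = 4
Tile 10: at (3,3), goal (2,1), distance |3-2|+|3-1| = 3
Sum: 4 + 4 + 4 + 2 + 4 + 2 + 2 + 4 + 1 + 3 + 2 + 3 + 3 + 4 + 3 = 45

Answer: 45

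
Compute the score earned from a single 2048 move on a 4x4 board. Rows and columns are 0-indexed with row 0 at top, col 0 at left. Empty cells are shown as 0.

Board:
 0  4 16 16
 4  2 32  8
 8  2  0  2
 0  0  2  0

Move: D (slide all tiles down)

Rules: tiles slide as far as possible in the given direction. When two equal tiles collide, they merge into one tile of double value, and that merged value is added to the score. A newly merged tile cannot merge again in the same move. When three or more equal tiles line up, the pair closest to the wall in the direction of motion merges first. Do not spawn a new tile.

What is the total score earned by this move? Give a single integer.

Slide down:
col 0: [0, 4, 8, 0] -> [0, 0, 4, 8]  score +0 (running 0)
col 1: [4, 2, 2, 0] -> [0, 0, 4, 4]  score +4 (running 4)
col 2: [16, 32, 0, 2] -> [0, 16, 32, 2]  score +0 (running 4)
col 3: [16, 8, 2, 0] -> [0, 16, 8, 2]  score +0 (running 4)
Board after move:
 0  0  0  0
 0  0 16 16
 4  4 32  8
 8  4  2  2

Answer: 4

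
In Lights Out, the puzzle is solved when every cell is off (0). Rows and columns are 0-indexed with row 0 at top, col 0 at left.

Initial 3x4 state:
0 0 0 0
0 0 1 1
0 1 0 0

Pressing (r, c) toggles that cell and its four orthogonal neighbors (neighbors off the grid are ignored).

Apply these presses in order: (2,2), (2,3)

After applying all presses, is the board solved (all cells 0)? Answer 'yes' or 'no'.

Answer: yes

Derivation:
After press 1 at (2,2):
0 0 0 0
0 0 0 1
0 0 1 1

After press 2 at (2,3):
0 0 0 0
0 0 0 0
0 0 0 0

Lights still on: 0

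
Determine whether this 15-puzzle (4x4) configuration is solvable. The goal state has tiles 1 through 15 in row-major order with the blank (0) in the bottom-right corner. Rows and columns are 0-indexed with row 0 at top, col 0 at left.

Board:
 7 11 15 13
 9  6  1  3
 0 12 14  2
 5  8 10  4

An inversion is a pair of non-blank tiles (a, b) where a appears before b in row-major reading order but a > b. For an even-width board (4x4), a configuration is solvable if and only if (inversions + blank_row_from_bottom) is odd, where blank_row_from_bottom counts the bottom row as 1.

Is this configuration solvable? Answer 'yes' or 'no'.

Answer: yes

Derivation:
Inversions: 63
Blank is in row 2 (0-indexed from top), which is row 2 counting from the bottom (bottom = 1).
63 + 2 = 65, which is odd, so the puzzle is solvable.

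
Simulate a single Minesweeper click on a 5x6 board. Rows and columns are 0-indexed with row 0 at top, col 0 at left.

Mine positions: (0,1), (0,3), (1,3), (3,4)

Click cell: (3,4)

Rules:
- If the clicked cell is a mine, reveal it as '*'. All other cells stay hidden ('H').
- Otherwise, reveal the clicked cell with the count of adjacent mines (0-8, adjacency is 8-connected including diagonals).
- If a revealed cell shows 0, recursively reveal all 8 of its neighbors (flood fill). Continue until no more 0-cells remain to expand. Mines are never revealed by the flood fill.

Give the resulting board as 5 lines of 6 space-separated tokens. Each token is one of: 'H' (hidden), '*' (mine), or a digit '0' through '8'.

H H H H H H
H H H H H H
H H H H H H
H H H H * H
H H H H H H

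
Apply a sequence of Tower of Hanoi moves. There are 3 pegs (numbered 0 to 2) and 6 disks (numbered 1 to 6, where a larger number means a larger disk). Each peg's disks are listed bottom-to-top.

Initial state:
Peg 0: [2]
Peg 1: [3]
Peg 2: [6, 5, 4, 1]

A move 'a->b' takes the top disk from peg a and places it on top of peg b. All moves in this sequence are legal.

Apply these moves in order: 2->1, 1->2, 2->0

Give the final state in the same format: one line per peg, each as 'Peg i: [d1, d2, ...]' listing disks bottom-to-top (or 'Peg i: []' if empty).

After move 1 (2->1):
Peg 0: [2]
Peg 1: [3, 1]
Peg 2: [6, 5, 4]

After move 2 (1->2):
Peg 0: [2]
Peg 1: [3]
Peg 2: [6, 5, 4, 1]

After move 3 (2->0):
Peg 0: [2, 1]
Peg 1: [3]
Peg 2: [6, 5, 4]

Answer: Peg 0: [2, 1]
Peg 1: [3]
Peg 2: [6, 5, 4]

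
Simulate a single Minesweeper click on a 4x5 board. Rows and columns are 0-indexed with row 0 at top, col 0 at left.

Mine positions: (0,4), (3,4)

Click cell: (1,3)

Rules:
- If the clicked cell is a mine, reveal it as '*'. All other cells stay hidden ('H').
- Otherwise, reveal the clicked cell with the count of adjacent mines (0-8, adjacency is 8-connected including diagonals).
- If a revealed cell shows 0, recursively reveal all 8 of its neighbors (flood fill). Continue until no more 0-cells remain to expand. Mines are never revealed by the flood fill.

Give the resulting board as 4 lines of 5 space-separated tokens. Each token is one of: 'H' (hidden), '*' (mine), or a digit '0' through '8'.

H H H H H
H H H 1 H
H H H H H
H H H H H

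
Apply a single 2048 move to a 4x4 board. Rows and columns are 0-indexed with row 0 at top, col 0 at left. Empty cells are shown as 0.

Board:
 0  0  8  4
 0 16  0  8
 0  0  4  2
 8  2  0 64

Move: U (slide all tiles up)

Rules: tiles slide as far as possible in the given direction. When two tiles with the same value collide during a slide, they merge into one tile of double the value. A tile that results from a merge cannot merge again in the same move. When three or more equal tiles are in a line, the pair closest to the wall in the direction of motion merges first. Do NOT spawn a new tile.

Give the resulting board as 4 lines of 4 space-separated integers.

Answer:  8 16  8  4
 0  2  4  8
 0  0  0  2
 0  0  0 64

Derivation:
Slide up:
col 0: [0, 0, 0, 8] -> [8, 0, 0, 0]
col 1: [0, 16, 0, 2] -> [16, 2, 0, 0]
col 2: [8, 0, 4, 0] -> [8, 4, 0, 0]
col 3: [4, 8, 2, 64] -> [4, 8, 2, 64]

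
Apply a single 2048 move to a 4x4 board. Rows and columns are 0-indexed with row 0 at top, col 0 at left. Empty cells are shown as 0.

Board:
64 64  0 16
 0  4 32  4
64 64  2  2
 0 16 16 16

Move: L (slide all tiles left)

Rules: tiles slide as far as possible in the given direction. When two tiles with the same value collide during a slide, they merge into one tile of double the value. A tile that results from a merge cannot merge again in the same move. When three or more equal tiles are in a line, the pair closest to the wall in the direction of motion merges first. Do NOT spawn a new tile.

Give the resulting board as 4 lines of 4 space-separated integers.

Slide left:
row 0: [64, 64, 0, 16] -> [128, 16, 0, 0]
row 1: [0, 4, 32, 4] -> [4, 32, 4, 0]
row 2: [64, 64, 2, 2] -> [128, 4, 0, 0]
row 3: [0, 16, 16, 16] -> [32, 16, 0, 0]

Answer: 128  16   0   0
  4  32   4   0
128   4   0   0
 32  16   0   0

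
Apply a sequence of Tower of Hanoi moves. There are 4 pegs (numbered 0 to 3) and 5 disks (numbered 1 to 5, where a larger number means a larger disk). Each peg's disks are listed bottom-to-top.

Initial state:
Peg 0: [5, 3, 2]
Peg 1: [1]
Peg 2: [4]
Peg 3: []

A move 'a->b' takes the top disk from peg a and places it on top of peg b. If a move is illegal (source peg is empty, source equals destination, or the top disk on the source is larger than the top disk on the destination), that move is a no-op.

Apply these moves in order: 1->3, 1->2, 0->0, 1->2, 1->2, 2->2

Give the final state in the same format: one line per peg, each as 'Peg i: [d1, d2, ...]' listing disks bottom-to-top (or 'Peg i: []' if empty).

Answer: Peg 0: [5, 3, 2]
Peg 1: []
Peg 2: [4]
Peg 3: [1]

Derivation:
After move 1 (1->3):
Peg 0: [5, 3, 2]
Peg 1: []
Peg 2: [4]
Peg 3: [1]

After move 2 (1->2):
Peg 0: [5, 3, 2]
Peg 1: []
Peg 2: [4]
Peg 3: [1]

After move 3 (0->0):
Peg 0: [5, 3, 2]
Peg 1: []
Peg 2: [4]
Peg 3: [1]

After move 4 (1->2):
Peg 0: [5, 3, 2]
Peg 1: []
Peg 2: [4]
Peg 3: [1]

After move 5 (1->2):
Peg 0: [5, 3, 2]
Peg 1: []
Peg 2: [4]
Peg 3: [1]

After move 6 (2->2):
Peg 0: [5, 3, 2]
Peg 1: []
Peg 2: [4]
Peg 3: [1]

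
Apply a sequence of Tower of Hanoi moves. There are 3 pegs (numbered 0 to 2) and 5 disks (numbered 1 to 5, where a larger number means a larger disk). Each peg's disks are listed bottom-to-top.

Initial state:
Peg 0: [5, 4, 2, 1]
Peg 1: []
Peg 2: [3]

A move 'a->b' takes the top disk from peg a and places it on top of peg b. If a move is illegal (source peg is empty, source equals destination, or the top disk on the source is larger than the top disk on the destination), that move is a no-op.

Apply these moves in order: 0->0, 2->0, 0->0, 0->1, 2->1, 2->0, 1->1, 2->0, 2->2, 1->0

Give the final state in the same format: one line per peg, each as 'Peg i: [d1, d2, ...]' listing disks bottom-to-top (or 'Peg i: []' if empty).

Answer: Peg 0: [5, 4, 2, 1]
Peg 1: []
Peg 2: [3]

Derivation:
After move 1 (0->0):
Peg 0: [5, 4, 2, 1]
Peg 1: []
Peg 2: [3]

After move 2 (2->0):
Peg 0: [5, 4, 2, 1]
Peg 1: []
Peg 2: [3]

After move 3 (0->0):
Peg 0: [5, 4, 2, 1]
Peg 1: []
Peg 2: [3]

After move 4 (0->1):
Peg 0: [5, 4, 2]
Peg 1: [1]
Peg 2: [3]

After move 5 (2->1):
Peg 0: [5, 4, 2]
Peg 1: [1]
Peg 2: [3]

After move 6 (2->0):
Peg 0: [5, 4, 2]
Peg 1: [1]
Peg 2: [3]

After move 7 (1->1):
Peg 0: [5, 4, 2]
Peg 1: [1]
Peg 2: [3]

After move 8 (2->0):
Peg 0: [5, 4, 2]
Peg 1: [1]
Peg 2: [3]

After move 9 (2->2):
Peg 0: [5, 4, 2]
Peg 1: [1]
Peg 2: [3]

After move 10 (1->0):
Peg 0: [5, 4, 2, 1]
Peg 1: []
Peg 2: [3]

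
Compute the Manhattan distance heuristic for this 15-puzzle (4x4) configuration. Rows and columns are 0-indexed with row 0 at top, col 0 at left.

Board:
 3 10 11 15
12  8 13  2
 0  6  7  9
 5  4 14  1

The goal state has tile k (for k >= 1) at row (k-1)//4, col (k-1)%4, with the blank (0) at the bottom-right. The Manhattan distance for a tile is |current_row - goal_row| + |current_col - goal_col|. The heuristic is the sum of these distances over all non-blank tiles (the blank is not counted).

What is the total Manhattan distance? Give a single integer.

Answer: 42

Derivation:
Tile 3: at (0,0), goal (0,2), distance |0-0|+|0-2| = 2
Tile 10: at (0,1), goal (2,1), distance |0-2|+|1-1| = 2
Tile 11: at (0,2), goal (2,2), distance |0-2|+|2-2| = 2
Tile 15: at (0,3), goal (3,2), distance |0-3|+|3-2| = 4
Tile 12: at (1,0), goal (2,3), distance |1-2|+|0-3| = 4
Tile 8: at (1,1), goal (1,3), distance |1-1|+|1-3| = 2
Tile 13: at (1,2), goal (3,0), distance |1-3|+|2-0| = 4
Tile 2: at (1,3), goal (0,1), distance |1-0|+|3-1| = 3
Tile 6: at (2,1), goal (1,1), distance |2-1|+|1-1| = 1
Tile 7: at (2,2), goal (1,2), distance |2-1|+|2-2| = 1
Tile 9: at (2,3), goal (2,0), distance |2-2|+|3-0| = 3
Tile 5: at (3,0), goal (1,0), distance |3-1|+|0-0| = 2
Tile 4: at (3,1), goal (0,3), distance |3-0|+|1-3| = 5
Tile 14: at (3,2), goal (3,1), distance |3-3|+|2-1| = 1
Tile 1: at (3,3), goal (0,0), distance |3-0|+|3-0| = 6
Sum: 2 + 2 + 2 + 4 + 4 + 2 + 4 + 3 + 1 + 1 + 3 + 2 + 5 + 1 + 6 = 42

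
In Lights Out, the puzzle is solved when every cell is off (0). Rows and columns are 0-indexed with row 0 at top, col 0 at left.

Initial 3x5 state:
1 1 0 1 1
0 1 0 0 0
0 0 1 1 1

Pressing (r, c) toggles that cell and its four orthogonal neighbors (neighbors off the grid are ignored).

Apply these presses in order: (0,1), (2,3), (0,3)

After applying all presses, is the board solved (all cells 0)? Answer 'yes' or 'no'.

After press 1 at (0,1):
0 0 1 1 1
0 0 0 0 0
0 0 1 1 1

After press 2 at (2,3):
0 0 1 1 1
0 0 0 1 0
0 0 0 0 0

After press 3 at (0,3):
0 0 0 0 0
0 0 0 0 0
0 0 0 0 0

Lights still on: 0

Answer: yes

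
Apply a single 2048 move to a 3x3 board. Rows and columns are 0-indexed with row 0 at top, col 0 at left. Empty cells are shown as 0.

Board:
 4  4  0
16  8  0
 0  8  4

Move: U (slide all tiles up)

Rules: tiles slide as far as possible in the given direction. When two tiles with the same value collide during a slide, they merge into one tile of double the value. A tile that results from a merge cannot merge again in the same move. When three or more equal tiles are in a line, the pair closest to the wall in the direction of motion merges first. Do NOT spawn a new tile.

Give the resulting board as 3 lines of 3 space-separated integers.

Answer:  4  4  4
16 16  0
 0  0  0

Derivation:
Slide up:
col 0: [4, 16, 0] -> [4, 16, 0]
col 1: [4, 8, 8] -> [4, 16, 0]
col 2: [0, 0, 4] -> [4, 0, 0]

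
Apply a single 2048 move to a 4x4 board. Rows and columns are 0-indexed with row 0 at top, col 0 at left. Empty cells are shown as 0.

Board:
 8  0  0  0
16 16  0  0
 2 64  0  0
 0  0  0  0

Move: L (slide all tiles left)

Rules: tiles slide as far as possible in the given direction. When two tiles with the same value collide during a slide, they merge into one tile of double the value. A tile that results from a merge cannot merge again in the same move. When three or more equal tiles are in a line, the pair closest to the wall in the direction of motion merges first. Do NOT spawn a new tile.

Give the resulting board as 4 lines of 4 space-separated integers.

Slide left:
row 0: [8, 0, 0, 0] -> [8, 0, 0, 0]
row 1: [16, 16, 0, 0] -> [32, 0, 0, 0]
row 2: [2, 64, 0, 0] -> [2, 64, 0, 0]
row 3: [0, 0, 0, 0] -> [0, 0, 0, 0]

Answer:  8  0  0  0
32  0  0  0
 2 64  0  0
 0  0  0  0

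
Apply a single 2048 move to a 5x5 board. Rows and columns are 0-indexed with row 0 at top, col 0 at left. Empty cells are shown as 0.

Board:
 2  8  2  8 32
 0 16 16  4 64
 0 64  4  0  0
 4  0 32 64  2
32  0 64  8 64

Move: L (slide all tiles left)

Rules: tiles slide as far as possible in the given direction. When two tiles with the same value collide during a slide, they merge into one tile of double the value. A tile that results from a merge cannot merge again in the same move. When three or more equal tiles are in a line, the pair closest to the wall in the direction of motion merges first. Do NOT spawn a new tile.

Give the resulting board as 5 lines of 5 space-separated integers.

Slide left:
row 0: [2, 8, 2, 8, 32] -> [2, 8, 2, 8, 32]
row 1: [0, 16, 16, 4, 64] -> [32, 4, 64, 0, 0]
row 2: [0, 64, 4, 0, 0] -> [64, 4, 0, 0, 0]
row 3: [4, 0, 32, 64, 2] -> [4, 32, 64, 2, 0]
row 4: [32, 0, 64, 8, 64] -> [32, 64, 8, 64, 0]

Answer:  2  8  2  8 32
32  4 64  0  0
64  4  0  0  0
 4 32 64  2  0
32 64  8 64  0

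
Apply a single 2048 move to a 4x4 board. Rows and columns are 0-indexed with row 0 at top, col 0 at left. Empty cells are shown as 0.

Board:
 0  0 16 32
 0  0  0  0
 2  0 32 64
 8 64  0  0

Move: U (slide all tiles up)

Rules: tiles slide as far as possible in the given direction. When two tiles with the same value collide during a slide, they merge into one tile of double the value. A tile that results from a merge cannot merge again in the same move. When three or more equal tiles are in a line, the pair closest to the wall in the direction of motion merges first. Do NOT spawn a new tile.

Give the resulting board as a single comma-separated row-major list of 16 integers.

Answer: 2, 64, 16, 32, 8, 0, 32, 64, 0, 0, 0, 0, 0, 0, 0, 0

Derivation:
Slide up:
col 0: [0, 0, 2, 8] -> [2, 8, 0, 0]
col 1: [0, 0, 0, 64] -> [64, 0, 0, 0]
col 2: [16, 0, 32, 0] -> [16, 32, 0, 0]
col 3: [32, 0, 64, 0] -> [32, 64, 0, 0]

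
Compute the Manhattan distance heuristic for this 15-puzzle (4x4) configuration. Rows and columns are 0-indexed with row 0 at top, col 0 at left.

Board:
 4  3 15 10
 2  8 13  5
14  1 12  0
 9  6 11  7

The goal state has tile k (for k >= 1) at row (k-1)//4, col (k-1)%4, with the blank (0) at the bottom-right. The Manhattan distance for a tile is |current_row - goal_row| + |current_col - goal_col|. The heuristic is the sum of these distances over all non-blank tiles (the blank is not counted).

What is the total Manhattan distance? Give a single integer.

Answer: 35

Derivation:
Tile 4: at (0,0), goal (0,3), distance |0-0|+|0-3| = 3
Tile 3: at (0,1), goal (0,2), distance |0-0|+|1-2| = 1
Tile 15: at (0,2), goal (3,2), distance |0-3|+|2-2| = 3
Tile 10: at (0,3), goal (2,1), distance |0-2|+|3-1| = 4
Tile 2: at (1,0), goal (0,1), distance |1-0|+|0-1| = 2
Tile 8: at (1,1), goal (1,3), distance |1-1|+|1-3| = 2
Tile 13: at (1,2), goal (3,0), distance |1-3|+|2-0| = 4
Tile 5: at (1,3), goal (1,0), distance |1-1|+|3-0| = 3
Tile 14: at (2,0), goal (3,1), distance |2-3|+|0-1| = 2
Tile 1: at (2,1), goal (0,0), distance |2-0|+|1-0| = 3
Tile 12: at (2,2), goal (2,3), distance |2-2|+|2-3| = 1
Tile 9: at (3,0), goal (2,0), distance |3-2|+|0-0| = 1
Tile 6: at (3,1), goal (1,1), distance |3-1|+|1-1| = 2
Tile 11: at (3,2), goal (2,2), distance |3-2|+|2-2| = 1
Tile 7: at (3,3), goal (1,2), distance |3-1|+|3-2| = 3
Sum: 3 + 1 + 3 + 4 + 2 + 2 + 4 + 3 + 2 + 3 + 1 + 1 + 2 + 1 + 3 = 35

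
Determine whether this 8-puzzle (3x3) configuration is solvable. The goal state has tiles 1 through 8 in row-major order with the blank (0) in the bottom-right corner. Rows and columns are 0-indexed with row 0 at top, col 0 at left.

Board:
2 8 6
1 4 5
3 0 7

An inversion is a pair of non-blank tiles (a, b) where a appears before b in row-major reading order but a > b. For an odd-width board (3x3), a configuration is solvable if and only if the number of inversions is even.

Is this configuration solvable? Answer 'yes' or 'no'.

Inversions (pairs i<j in row-major order where tile[i] > tile[j] > 0): 13
13 is odd, so the puzzle is not solvable.

Answer: no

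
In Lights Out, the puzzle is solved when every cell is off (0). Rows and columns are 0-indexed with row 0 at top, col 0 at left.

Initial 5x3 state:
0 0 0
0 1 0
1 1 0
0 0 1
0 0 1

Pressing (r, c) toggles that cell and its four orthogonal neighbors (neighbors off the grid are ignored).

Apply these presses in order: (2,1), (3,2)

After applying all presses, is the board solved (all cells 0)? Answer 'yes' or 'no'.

After press 1 at (2,1):
0 0 0
0 0 0
0 0 1
0 1 1
0 0 1

After press 2 at (3,2):
0 0 0
0 0 0
0 0 0
0 0 0
0 0 0

Lights still on: 0

Answer: yes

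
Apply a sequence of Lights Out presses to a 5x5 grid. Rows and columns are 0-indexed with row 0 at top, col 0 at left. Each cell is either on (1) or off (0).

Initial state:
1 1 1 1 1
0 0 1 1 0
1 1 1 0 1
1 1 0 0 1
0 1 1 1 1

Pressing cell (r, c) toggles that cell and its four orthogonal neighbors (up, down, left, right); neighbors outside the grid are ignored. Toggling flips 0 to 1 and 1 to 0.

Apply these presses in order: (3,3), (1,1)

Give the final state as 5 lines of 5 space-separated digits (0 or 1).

Answer: 1 0 1 1 1
1 1 0 1 0
1 0 1 1 1
1 1 1 1 0
0 1 1 0 1

Derivation:
After press 1 at (3,3):
1 1 1 1 1
0 0 1 1 0
1 1 1 1 1
1 1 1 1 0
0 1 1 0 1

After press 2 at (1,1):
1 0 1 1 1
1 1 0 1 0
1 0 1 1 1
1 1 1 1 0
0 1 1 0 1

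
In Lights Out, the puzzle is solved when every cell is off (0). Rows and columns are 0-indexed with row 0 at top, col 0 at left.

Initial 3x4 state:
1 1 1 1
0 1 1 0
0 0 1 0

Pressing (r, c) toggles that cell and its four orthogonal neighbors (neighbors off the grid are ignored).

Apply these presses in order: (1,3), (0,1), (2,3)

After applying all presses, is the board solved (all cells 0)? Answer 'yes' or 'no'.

Answer: yes

Derivation:
After press 1 at (1,3):
1 1 1 0
0 1 0 1
0 0 1 1

After press 2 at (0,1):
0 0 0 0
0 0 0 1
0 0 1 1

After press 3 at (2,3):
0 0 0 0
0 0 0 0
0 0 0 0

Lights still on: 0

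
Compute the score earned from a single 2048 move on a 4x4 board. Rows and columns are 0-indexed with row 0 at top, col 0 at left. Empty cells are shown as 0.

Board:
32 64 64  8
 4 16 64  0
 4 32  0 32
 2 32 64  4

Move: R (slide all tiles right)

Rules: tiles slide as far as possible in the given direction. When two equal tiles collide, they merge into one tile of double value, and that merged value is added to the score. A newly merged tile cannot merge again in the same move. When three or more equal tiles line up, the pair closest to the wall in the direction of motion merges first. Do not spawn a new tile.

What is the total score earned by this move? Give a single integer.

Slide right:
row 0: [32, 64, 64, 8] -> [0, 32, 128, 8]  score +128 (running 128)
row 1: [4, 16, 64, 0] -> [0, 4, 16, 64]  score +0 (running 128)
row 2: [4, 32, 0, 32] -> [0, 0, 4, 64]  score +64 (running 192)
row 3: [2, 32, 64, 4] -> [2, 32, 64, 4]  score +0 (running 192)
Board after move:
  0  32 128   8
  0   4  16  64
  0   0   4  64
  2  32  64   4

Answer: 192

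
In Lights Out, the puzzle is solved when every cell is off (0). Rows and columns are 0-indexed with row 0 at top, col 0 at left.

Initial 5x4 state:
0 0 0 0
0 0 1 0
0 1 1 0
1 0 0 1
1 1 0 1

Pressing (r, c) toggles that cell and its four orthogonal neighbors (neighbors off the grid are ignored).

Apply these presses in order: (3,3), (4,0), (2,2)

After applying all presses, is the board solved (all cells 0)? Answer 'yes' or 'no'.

After press 1 at (3,3):
0 0 0 0
0 0 1 0
0 1 1 1
1 0 1 0
1 1 0 0

After press 2 at (4,0):
0 0 0 0
0 0 1 0
0 1 1 1
0 0 1 0
0 0 0 0

After press 3 at (2,2):
0 0 0 0
0 0 0 0
0 0 0 0
0 0 0 0
0 0 0 0

Lights still on: 0

Answer: yes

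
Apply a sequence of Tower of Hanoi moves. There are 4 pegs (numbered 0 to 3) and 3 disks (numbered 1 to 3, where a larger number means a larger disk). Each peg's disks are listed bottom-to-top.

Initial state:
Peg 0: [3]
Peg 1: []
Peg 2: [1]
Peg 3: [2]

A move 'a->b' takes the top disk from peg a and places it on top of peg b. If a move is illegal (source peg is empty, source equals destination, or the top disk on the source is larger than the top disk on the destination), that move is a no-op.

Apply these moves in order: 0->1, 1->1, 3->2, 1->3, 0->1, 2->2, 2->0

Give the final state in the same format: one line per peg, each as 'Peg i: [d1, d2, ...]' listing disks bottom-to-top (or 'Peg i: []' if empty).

Answer: Peg 0: [1]
Peg 1: [3]
Peg 2: []
Peg 3: [2]

Derivation:
After move 1 (0->1):
Peg 0: []
Peg 1: [3]
Peg 2: [1]
Peg 3: [2]

After move 2 (1->1):
Peg 0: []
Peg 1: [3]
Peg 2: [1]
Peg 3: [2]

After move 3 (3->2):
Peg 0: []
Peg 1: [3]
Peg 2: [1]
Peg 3: [2]

After move 4 (1->3):
Peg 0: []
Peg 1: [3]
Peg 2: [1]
Peg 3: [2]

After move 5 (0->1):
Peg 0: []
Peg 1: [3]
Peg 2: [1]
Peg 3: [2]

After move 6 (2->2):
Peg 0: []
Peg 1: [3]
Peg 2: [1]
Peg 3: [2]

After move 7 (2->0):
Peg 0: [1]
Peg 1: [3]
Peg 2: []
Peg 3: [2]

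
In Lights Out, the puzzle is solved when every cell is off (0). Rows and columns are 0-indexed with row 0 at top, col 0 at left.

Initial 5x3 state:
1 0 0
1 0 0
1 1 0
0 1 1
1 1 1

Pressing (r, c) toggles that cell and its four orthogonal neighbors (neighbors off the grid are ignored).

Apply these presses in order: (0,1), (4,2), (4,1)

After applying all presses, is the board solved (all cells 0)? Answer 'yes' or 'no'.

Answer: no

Derivation:
After press 1 at (0,1):
0 1 1
1 1 0
1 1 0
0 1 1
1 1 1

After press 2 at (4,2):
0 1 1
1 1 0
1 1 0
0 1 0
1 0 0

After press 3 at (4,1):
0 1 1
1 1 0
1 1 0
0 0 0
0 1 1

Lights still on: 8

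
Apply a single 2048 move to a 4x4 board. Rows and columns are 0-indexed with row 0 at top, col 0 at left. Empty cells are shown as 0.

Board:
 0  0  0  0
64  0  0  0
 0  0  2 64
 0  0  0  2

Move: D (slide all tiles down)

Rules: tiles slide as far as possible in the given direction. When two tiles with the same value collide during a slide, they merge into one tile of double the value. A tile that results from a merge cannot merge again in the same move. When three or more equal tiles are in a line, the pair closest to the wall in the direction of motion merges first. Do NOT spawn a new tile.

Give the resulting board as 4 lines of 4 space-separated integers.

Slide down:
col 0: [0, 64, 0, 0] -> [0, 0, 0, 64]
col 1: [0, 0, 0, 0] -> [0, 0, 0, 0]
col 2: [0, 0, 2, 0] -> [0, 0, 0, 2]
col 3: [0, 0, 64, 2] -> [0, 0, 64, 2]

Answer:  0  0  0  0
 0  0  0  0
 0  0  0 64
64  0  2  2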